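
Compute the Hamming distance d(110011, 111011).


Count differing positions: . . ^ . . . = 1 differences

1


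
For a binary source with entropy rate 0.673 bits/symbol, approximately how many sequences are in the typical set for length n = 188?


log2|A_typical| = nH = 188 * 0.673 = 126.524, so |A_typical| ~ 2^126.524 = 1.223e+38

1.223e+38


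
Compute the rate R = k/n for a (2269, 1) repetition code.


Rate = k/n = 1/2269

1/2269


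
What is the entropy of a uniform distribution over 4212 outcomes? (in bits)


H = log2(n) = log2(4212) = 12.0403

12.0403 bits


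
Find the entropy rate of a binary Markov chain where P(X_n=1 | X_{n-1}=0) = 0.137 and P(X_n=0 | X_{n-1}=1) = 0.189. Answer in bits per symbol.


Stationary distribution: pi_0 = p10/(p01+p10) = 0.5798, pi_1 = 0.4202. Entropy rate H' = pi_0*H(p01) + pi_1*H(p10) = 0.5798*0.5763 + 0.4202*0.6994 = 0.628

0.628 bits/symbol


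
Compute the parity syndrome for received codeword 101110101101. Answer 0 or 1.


Syndrome = XOR of all bits = 1 XOR 0 XOR 1 XOR 1 XOR 1 XOR 0 XOR 1 XOR 0 XOR 1 XOR 1 XOR 0 XOR 1 = 0

0


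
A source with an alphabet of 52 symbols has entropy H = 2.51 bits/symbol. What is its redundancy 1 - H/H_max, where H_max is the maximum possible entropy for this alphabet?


H_max = log2(K) = log2(52) = 5.7004 bits/symbol. Redundancy = 1 - H/H_max = 1 - 2.51/5.7004 = 1 - 0.4403 = 0.5597

0.5597


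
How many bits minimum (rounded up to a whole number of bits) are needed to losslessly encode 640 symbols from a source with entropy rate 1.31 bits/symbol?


Minimum bits >= n * H = 640 * 1.31 = 838.4, rounded up to a whole number of bits = 839

839 bits


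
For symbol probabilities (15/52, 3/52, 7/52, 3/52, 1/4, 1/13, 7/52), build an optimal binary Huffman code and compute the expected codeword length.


Huffman construction (repeatedly merge the two least-probable nodes; each merge adds 1 bit to every symbol beneath it): 3/52 + 3/52 = 3/26; 1/13 + 3/26 = 5/26; 7/52 + 7/52 = 7/26; 5/26 + 1/4 = 23/52; 7/26 + 15/52 = 29/52; 23/52 + 29/52 = 1. Resulting codeword lengths (in the order the probabilities were given): (2, 4, 3, 4, 2, 3, 3). L_avg = sum(p_i * l_i) = 15/52*2 + 3/52*4 + 7/52*3 + 3/52*4 + 1/4*2 + 1/13*3 + 7/52*3 = 67/26 = 2.5769

2.5769 bits


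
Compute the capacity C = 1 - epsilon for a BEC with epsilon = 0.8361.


C = 1 - epsilon = 1 - 0.8361 = 0.1639

0.1639 bits


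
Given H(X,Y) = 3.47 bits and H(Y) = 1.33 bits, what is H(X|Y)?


H(X|Y) = H(X,Y) - H(Y) = 3.47 - 1.33 = 2.14

2.14 bits


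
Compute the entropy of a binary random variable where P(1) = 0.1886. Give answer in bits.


H = -p*log2(p) - (1-p)*log2(1-p). -0.1886*log2(0.1886) = 0.453884; -0.8114*log2(0.8114) = 0.244649. H = 0.453884 + 0.244649 = 0.6985

0.6985 bits


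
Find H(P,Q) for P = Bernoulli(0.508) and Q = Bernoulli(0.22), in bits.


H(P,Q) = -p*log2(q) - (1-p)*log2(1-q). -0.508*log2(0.22) = 1.109688; -0.492*log2(0.78) = 0.176359. H(P,Q) = 1.109688 + 0.176359 = 1.286

1.286 bits


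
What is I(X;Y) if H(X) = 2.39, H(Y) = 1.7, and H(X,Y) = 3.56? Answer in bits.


I(X;Y) = H(X) + H(Y) - H(X,Y) = 2.39 + 1.7 - 3.56 = 0.53

0.53 bits


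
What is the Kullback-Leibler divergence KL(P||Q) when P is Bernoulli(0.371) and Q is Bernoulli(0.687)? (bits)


KL = p*log2(p/q) + (1-p)*log2((1-p)/(1-q)) = 0.371*log2(0.371/0.687) + 0.629*log2(0.629/0.313) = 0.3036

0.3036 bits


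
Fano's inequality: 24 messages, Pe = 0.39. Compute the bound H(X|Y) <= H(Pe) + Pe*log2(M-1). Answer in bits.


H(Pe) = -Pe*log2(Pe) - (1-Pe)*log2(1-Pe) = -0.39*log2(0.39) - 0.61*log2(0.61) = 0.529797 + 0.435002 = 0.9648. Pe*log2(M-1) = 0.39*log2(23) = 1.764189. Bound = H(Pe) + Pe*log2(M-1) = 0.529797 + 0.435002 + 1.764189 = 2.729

2.729 bits


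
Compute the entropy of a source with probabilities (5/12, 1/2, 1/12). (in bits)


H = -sum(p_i * log2(p_i)). Terms: -(5/12)*log2(5/12) = 0.526264; -(1/2)*log2(1/2) = 0.500000; -(1/12)*log2(1/12) = 0.298747. H = 0.526264 + 0.500000 + 0.298747 = 1.325

1.325 bits


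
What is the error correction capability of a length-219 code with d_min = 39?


Correction capability = floor((d-1)/2) = floor((39-1)/2) = 19

19 errors


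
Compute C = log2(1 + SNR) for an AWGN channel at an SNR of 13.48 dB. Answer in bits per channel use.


SNR_linear = 10^(13.48/10) = 22.2844; C = log2(1 + SNR_linear) = log2(1 + 22.2844) = 4.5413

4.5413 bits/channel use


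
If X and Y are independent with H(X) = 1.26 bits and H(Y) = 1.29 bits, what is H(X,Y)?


For independent variables, H(X,Y) = H(X) + H(Y) = 1.26 + 1.29 = 2.55

2.55 bits


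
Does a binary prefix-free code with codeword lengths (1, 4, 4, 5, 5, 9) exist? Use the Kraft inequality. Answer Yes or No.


Kraft sum = sum(2^(-l_i)) = 0.6895, need <= 1. Result: satisfied (a binary prefix-free code with these lengths exists)

Yes


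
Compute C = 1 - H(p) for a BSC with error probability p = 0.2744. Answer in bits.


H(p) = -p*log2(p) - (1-p)*log2(1-p) = -0.2744*log2(0.2744) - 0.7256*log2(0.7256) = 0.511934 + 0.335774 = 0.8477. C = 1 - H(p) = 1 - 0.8477 = 0.1523

0.1523 bits


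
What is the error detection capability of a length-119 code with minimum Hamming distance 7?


Detection capability = d_min - 1 = 7 - 1 = 6

6 errors


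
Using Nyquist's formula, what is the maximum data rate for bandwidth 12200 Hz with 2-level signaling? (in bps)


Rate = 2 * B * log2(M) = 2 * 12200 * 1.0 = 24400.0

24400.0 bps


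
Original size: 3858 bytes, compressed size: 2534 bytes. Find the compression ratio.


Ratio = original / compressed = 3858 / 2534 = 1.5225

1.5225


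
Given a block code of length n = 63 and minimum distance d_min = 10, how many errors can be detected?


Detection capability = d_min - 1 = 10 - 1 = 9

9 errors


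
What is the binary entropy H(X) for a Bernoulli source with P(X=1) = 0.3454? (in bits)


H = -p*log2(p) - (1-p)*log2(1-p). -0.3454*log2(0.3454) = 0.529726; -0.6546*log2(0.6546) = 0.400166. H = 0.529726 + 0.400166 = 0.9299

0.9299 bits


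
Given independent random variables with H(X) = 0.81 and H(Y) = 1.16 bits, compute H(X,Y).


For independent variables, H(X,Y) = H(X) + H(Y) = 0.81 + 1.16 = 1.97

1.97 bits


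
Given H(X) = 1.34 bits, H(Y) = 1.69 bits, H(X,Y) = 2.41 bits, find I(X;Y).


I(X;Y) = H(X) + H(Y) - H(X,Y) = 1.34 + 1.69 - 2.41 = 0.62

0.62 bits


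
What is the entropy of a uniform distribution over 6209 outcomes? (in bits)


H = log2(n) = log2(6209) = 12.6001

12.6001 bits


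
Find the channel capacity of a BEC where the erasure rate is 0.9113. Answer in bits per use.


C = 1 - epsilon = 1 - 0.9113 = 0.0887

0.0887 bits


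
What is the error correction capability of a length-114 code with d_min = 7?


Correction capability = floor((d-1)/2) = floor((7-1)/2) = 3

3 errors


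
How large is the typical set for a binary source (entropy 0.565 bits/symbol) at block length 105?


log2|A_typical| = nH = 105 * 0.565 = 59.325, so |A_typical| ~ 2^59.325 = 7.221e+17

7.221e+17


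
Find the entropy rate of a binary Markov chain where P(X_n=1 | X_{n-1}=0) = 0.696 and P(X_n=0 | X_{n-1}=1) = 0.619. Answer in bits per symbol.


Stationary distribution: pi_0 = p10/(p01+p10) = 0.4707, pi_1 = 0.5293. Entropy rate H' = pi_0*H(p01) + pi_1*H(p10) = 0.4707*0.8861 + 0.5293*0.9587 = 0.9246

0.9246 bits/symbol


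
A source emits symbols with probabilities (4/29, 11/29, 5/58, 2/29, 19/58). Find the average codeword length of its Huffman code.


Huffman construction (repeatedly merge the two least-probable nodes; each merge adds 1 bit to every symbol beneath it): 2/29 + 5/58 = 9/58; 4/29 + 9/58 = 17/58; 17/58 + 19/58 = 18/29; 11/29 + 18/29 = 1. Resulting codeword lengths (in the order the probabilities were given): (3, 1, 4, 4, 2). L_avg = sum(p_i * l_i) = 4/29*3 + 11/29*1 + 5/58*4 + 2/29*4 + 19/58*2 = 60/29 = 2.069

2.069 bits


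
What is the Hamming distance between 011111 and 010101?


Count differing positions: . . ^ . ^ . = 2 differences

2


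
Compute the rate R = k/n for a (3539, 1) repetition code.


Rate = k/n = 1/3539

1/3539


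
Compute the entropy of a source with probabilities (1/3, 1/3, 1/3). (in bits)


H = -sum(p_i * log2(p_i)). Terms: -(1/3)*log2(1/3) = 0.528321; -(1/3)*log2(1/3) = 0.528321; -(1/3)*log2(1/3) = 0.528321. H = 0.528321 + 0.528321 + 0.528321 = 1.585

1.585 bits


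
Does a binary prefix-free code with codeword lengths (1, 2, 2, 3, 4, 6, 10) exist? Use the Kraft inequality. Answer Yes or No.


Kraft sum = sum(2^(-l_i)) = 1.2041, need <= 1. Result: violated (a binary prefix-free code with these lengths cannot exist)

No


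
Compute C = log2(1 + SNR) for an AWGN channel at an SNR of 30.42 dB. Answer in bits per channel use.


SNR_linear = 10^(30.42/10) = 1101.5393; C = log2(1 + SNR_linear) = log2(1 + 1101.5393) = 10.1066

10.1066 bits/channel use


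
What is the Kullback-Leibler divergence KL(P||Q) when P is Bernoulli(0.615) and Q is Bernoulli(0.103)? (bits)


KL = p*log2(p/q) + (1-p)*log2((1-p)/(1-q)) = 0.615*log2(0.615/0.103) + 0.385*log2(0.385/0.897) = 1.1156

1.1156 bits


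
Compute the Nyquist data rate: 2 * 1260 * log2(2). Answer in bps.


Rate = 2 * B * log2(M) = 2 * 1260 * 1.0 = 2520.0

2520.0 bps


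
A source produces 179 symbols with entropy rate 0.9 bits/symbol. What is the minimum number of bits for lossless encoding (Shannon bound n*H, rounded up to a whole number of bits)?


Minimum bits >= n * H = 179 * 0.9 = 161.1, rounded up to a whole number of bits = 162

162 bits


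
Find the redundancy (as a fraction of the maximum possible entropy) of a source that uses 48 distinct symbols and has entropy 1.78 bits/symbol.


H_max = log2(K) = log2(48) = 5.585 bits/symbol. Redundancy = 1 - H/H_max = 1 - 1.78/5.585 = 1 - 0.3187 = 0.6813

0.6813


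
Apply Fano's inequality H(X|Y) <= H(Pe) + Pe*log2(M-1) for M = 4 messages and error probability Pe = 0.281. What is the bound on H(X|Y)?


H(Pe) = -Pe*log2(Pe) - (1-Pe)*log2(1-Pe) = -0.281*log2(0.281) - 0.719*log2(0.719) = 0.514612 + 0.342198 = 0.8568. Pe*log2(M-1) = 0.281*log2(3) = 0.445374. Bound = H(Pe) + Pe*log2(M-1) = 0.514612 + 0.342198 + 0.445374 = 1.3022

1.3022 bits


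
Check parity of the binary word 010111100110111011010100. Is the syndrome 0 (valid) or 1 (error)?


Syndrome = XOR of all bits = 0 XOR 1 XOR 0 XOR 1 XOR 1 XOR 1 XOR 1 XOR 0 XOR 0 XOR 1 XOR 1 XOR 0 XOR 1 XOR 1 XOR 1 XOR 0 XOR 1 XOR 1 XOR 0 XOR 1 XOR 0 XOR 1 XOR 0 XOR 0 = 0

0


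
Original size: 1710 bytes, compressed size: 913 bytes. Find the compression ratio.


Ratio = original / compressed = 1710 / 913 = 1.8729

1.8729


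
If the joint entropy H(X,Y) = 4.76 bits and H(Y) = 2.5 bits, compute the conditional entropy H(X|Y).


H(X|Y) = H(X,Y) - H(Y) = 4.76 - 2.5 = 2.26

2.26 bits


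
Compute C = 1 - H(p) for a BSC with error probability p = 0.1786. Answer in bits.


H(p) = -p*log2(p) - (1-p)*log2(1-p) = -0.1786*log2(0.1786) - 0.8214*log2(0.8214) = 0.443856 + 0.233149 = 0.677. C = 1 - H(p) = 1 - 0.677 = 0.323

0.323 bits


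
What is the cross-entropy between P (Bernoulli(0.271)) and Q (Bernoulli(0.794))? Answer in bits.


H(P,Q) = -p*log2(q) - (1-p)*log2(1-q). -0.271*log2(0.794) = 0.090186; -0.729*log2(0.206) = 1.661598. H(P,Q) = 0.090186 + 1.661598 = 1.7518

1.7518 bits


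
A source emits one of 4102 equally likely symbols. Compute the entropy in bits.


H = log2(n) = log2(4102) = 12.0021

12.0021 bits


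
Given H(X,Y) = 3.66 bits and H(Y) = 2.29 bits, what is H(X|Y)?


H(X|Y) = H(X,Y) - H(Y) = 3.66 - 2.29 = 1.37

1.37 bits


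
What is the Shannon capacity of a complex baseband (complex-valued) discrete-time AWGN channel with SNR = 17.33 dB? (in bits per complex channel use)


SNR_linear = 10^(17.33/10) = 54.0754; C = log2(1 + SNR_linear) = log2(1 + 54.0754) = 5.7833

5.7833 bits/channel use


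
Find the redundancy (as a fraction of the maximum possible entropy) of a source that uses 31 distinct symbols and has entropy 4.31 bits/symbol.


H_max = log2(K) = log2(31) = 4.9542 bits/symbol. Redundancy = 1 - H/H_max = 1 - 4.31/4.9542 = 1 - 0.87 = 0.13

0.13


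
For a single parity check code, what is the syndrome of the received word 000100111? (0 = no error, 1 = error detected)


Syndrome = XOR of all bits = 0 XOR 0 XOR 0 XOR 1 XOR 0 XOR 0 XOR 1 XOR 1 XOR 1 = 0

0


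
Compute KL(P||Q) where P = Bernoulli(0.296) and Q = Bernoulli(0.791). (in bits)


KL = p*log2(p/q) + (1-p)*log2((1-p)/(1-q)) = 0.296*log2(0.296/0.791) + 0.704*log2(0.704/0.209) = 0.8137

0.8137 bits


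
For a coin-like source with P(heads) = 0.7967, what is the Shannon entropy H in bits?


H = -p*log2(p) - (1-p)*log2(1-p). -0.7967*log2(0.7967) = 0.261231; -0.2033*log2(0.2033) = 0.467248. H = 0.261231 + 0.467248 = 0.7285

0.7285 bits


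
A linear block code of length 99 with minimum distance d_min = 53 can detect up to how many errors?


Detection capability = d_min - 1 = 53 - 1 = 52

52 errors


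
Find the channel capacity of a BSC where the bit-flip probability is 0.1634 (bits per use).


H(p) = -p*log2(p) - (1-p)*log2(1-p) = -0.1634*log2(0.1634) - 0.8366*log2(0.8366) = 0.427049 + 0.215333 = 0.6424. C = 1 - H(p) = 1 - 0.6424 = 0.3576

0.3576 bits


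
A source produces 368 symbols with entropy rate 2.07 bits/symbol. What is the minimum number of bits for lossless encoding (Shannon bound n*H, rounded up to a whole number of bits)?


Minimum bits >= n * H = 368 * 2.07 = 761.76, rounded up to a whole number of bits = 762

762 bits


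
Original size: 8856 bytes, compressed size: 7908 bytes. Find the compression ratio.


Ratio = original / compressed = 8856 / 7908 = 1.1199

1.1199


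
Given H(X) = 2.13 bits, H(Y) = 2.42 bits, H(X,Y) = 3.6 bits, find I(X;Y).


I(X;Y) = H(X) + H(Y) - H(X,Y) = 2.13 + 2.42 - 3.6 = 0.95

0.95 bits


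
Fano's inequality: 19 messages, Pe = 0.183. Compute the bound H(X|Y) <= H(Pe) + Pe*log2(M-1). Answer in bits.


H(Pe) = -Pe*log2(Pe) - (1-Pe)*log2(1-Pe) = -0.183*log2(0.183) - 0.817*log2(0.817) = 0.448365 + 0.238231 = 0.6866. Pe*log2(M-1) = 0.183*log2(18) = 0.763096. Bound = H(Pe) + Pe*log2(M-1) = 0.448365 + 0.238231 + 0.763096 = 1.4497

1.4497 bits


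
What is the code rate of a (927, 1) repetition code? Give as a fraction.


Rate = k/n = 1/927

1/927


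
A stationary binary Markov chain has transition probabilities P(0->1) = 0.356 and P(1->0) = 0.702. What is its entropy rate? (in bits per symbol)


Stationary distribution: pi_0 = p10/(p01+p10) = 0.6635, pi_1 = 0.3365. Entropy rate H' = pi_0*H(p01) + pi_1*H(p10) = 0.6635*0.9393 + 0.3365*0.8788 = 0.919

0.919 bits/symbol


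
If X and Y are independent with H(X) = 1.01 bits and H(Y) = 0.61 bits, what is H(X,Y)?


For independent variables, H(X,Y) = H(X) + H(Y) = 1.01 + 0.61 = 1.62

1.62 bits


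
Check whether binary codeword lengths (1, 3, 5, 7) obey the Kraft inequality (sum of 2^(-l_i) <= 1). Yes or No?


Kraft sum = sum(2^(-l_i)) = 0.6641, need <= 1. Result: satisfied (a binary prefix-free code with these lengths exists)

Yes


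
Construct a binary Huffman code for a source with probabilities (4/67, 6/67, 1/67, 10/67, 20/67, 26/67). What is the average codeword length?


Huffman construction (repeatedly merge the two least-probable nodes; each merge adds 1 bit to every symbol beneath it): 1/67 + 4/67 = 5/67; 5/67 + 6/67 = 11/67; 10/67 + 11/67 = 21/67; 20/67 + 21/67 = 41/67; 26/67 + 41/67 = 1. Resulting codeword lengths (in the order the probabilities were given): (5, 4, 5, 3, 2, 1). L_avg = sum(p_i * l_i) = 4/67*5 + 6/67*4 + 1/67*5 + 10/67*3 + 20/67*2 + 26/67*1 = 145/67 = 2.1642

2.1642 bits


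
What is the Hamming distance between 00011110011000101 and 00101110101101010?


Count differing positions: . . ^ ^ . . . . ^ ^ . ^ . ^ ^ ^ ^ = 9 differences

9


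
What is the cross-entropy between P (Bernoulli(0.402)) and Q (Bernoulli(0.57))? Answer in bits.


H(P,Q) = -p*log2(q) - (1-p)*log2(1-q). -0.402*log2(0.57) = 0.326008; -0.598*log2(0.43) = 0.728120. H(P,Q) = 0.326008 + 0.728120 = 1.0541

1.0541 bits


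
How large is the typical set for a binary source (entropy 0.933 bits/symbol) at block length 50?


log2|A_typical| = nH = 50 * 0.933 = 46.65, so |A_typical| ~ 2^46.65 = 1.104e+14

1.104e+14


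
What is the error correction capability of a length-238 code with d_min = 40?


Correction capability = floor((d-1)/2) = floor((40-1)/2) = 19

19 errors


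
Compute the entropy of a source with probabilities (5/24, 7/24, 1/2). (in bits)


H = -sum(p_i * log2(p_i)). Terms: -(5/24)*log2(5/24) = 0.471466; -(7/24)*log2(7/24) = 0.518469; -(1/2)*log2(1/2) = 0.500000. H = 0.471466 + 0.518469 + 0.500000 = 1.4899

1.4899 bits


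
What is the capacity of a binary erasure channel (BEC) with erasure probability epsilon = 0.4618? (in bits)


C = 1 - epsilon = 1 - 0.4618 = 0.5382

0.5382 bits


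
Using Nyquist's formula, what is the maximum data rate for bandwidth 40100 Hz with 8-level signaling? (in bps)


Rate = 2 * B * log2(M) = 2 * 40100 * 3.0 = 240600.0

240600.0 bps


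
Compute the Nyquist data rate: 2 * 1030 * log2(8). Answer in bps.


Rate = 2 * B * log2(M) = 2 * 1030 * 3.0 = 6180.0

6180.0 bps


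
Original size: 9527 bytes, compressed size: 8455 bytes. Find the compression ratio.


Ratio = original / compressed = 9527 / 8455 = 1.1268

1.1268


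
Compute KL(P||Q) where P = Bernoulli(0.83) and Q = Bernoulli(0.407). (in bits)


KL = p*log2(p/q) + (1-p)*log2((1-p)/(1-q)) = 0.83*log2(0.83/0.407) + 0.17*log2(0.17/0.593) = 0.5469

0.5469 bits


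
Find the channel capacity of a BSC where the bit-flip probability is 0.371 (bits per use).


H(p) = -p*log2(p) - (1-p)*log2(1-p) = -0.371*log2(0.371) - 0.629*log2(0.629) = 0.530719 + 0.420718 = 0.9514. C = 1 - H(p) = 1 - 0.9514 = 0.0486

0.0486 bits


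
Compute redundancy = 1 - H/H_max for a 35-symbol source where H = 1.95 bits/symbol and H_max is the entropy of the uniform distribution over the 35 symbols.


H_max = log2(K) = log2(35) = 5.1293 bits/symbol. Redundancy = 1 - H/H_max = 1 - 1.95/5.1293 = 1 - 0.3802 = 0.6198

0.6198


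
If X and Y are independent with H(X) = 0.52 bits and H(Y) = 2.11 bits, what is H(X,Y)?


For independent variables, H(X,Y) = H(X) + H(Y) = 0.52 + 2.11 = 2.63

2.63 bits


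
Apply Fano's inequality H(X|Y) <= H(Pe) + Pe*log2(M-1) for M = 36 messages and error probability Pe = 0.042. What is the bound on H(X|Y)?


H(Pe) = -Pe*log2(Pe) - (1-Pe)*log2(1-Pe) = -0.042*log2(0.042) - 0.958*log2(0.958) = 0.192086 + 0.059303 = 0.2514. Pe*log2(M-1) = 0.042*log2(35) = 0.215430. Bound = H(Pe) + Pe*log2(M-1) = 0.192086 + 0.059303 + 0.215430 = 0.4668

0.4668 bits


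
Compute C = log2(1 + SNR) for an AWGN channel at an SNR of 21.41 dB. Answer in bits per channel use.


SNR_linear = 10^(21.41/10) = 138.3566; C = log2(1 + SNR_linear) = log2(1 + 138.3566) = 7.1226

7.1226 bits/channel use


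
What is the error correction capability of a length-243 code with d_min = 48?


Correction capability = floor((d-1)/2) = floor((48-1)/2) = 23

23 errors


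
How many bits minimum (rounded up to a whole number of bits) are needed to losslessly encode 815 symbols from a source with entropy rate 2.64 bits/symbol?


Minimum bits >= n * H = 815 * 2.64 = 2151.6, rounded up to a whole number of bits = 2152

2152 bits


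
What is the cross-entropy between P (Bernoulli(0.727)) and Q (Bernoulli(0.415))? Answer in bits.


H(P,Q) = -p*log2(q) - (1-p)*log2(1-q). -0.727*log2(0.415) = 0.922430; -0.273*log2(0.585) = 0.211163. H(P,Q) = 0.922430 + 0.211163 = 1.1336

1.1336 bits


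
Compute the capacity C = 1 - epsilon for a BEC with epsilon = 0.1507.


C = 1 - epsilon = 1 - 0.1507 = 0.8493

0.8493 bits


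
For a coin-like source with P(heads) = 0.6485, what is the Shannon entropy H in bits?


H = -p*log2(p) - (1-p)*log2(1-p). -0.6485*log2(0.6485) = 0.405197; -0.3515*log2(0.3515) = 0.530204. H = 0.405197 + 0.530204 = 0.9354

0.9354 bits


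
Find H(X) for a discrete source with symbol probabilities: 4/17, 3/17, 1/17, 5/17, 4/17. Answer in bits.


H = -sum(p_i * log2(p_i)). Terms: -(4/17)*log2(4/17) = 0.491168; -(3/17)*log2(3/17) = 0.441618; -(1/17)*log2(1/17) = 0.240439; -(5/17)*log2(5/17) = 0.519275; -(4/17)*log2(4/17) = 0.491168. H = 0.491168 + 0.441618 + 0.240439 + 0.519275 + 0.491168 = 2.1837

2.1837 bits


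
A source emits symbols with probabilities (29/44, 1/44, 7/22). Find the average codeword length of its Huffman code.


Huffman construction (repeatedly merge the two least-probable nodes; each merge adds 1 bit to every symbol beneath it): 1/44 + 7/22 = 15/44; 15/44 + 29/44 = 1. Resulting codeword lengths (in the order the probabilities were given): (1, 2, 2). L_avg = sum(p_i * l_i) = 29/44*1 + 1/44*2 + 7/22*2 = 59/44 = 1.3409

1.3409 bits


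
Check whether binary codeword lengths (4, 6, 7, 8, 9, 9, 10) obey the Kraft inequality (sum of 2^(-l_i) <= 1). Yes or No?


Kraft sum = sum(2^(-l_i)) = 0.0947, need <= 1. Result: satisfied (a binary prefix-free code with these lengths exists)

Yes


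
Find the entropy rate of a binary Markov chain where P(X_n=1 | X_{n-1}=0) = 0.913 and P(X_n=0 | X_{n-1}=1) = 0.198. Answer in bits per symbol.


Stationary distribution: pi_0 = p10/(p01+p10) = 0.1782, pi_1 = 0.8218. Entropy rate H' = pi_0*H(p01) + pi_1*H(p10) = 0.1782*0.4264 + 0.8218*0.7179 = 0.666

0.666 bits/symbol


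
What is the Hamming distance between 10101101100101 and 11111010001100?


Count differing positions: . ^ . ^ . ^ ^ ^ ^ . ^ . . ^ = 8 differences

8


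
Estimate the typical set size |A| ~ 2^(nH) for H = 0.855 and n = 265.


log2|A_typical| = nH = 265 * 0.855 = 226.575, so |A_typical| ~ 2^226.575 = 1.606e+68

1.606e+68


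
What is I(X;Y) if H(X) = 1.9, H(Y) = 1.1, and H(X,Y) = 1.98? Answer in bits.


I(X;Y) = H(X) + H(Y) - H(X,Y) = 1.9 + 1.1 - 1.98 = 1.02

1.02 bits


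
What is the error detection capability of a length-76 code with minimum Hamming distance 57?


Detection capability = d_min - 1 = 57 - 1 = 56

56 errors


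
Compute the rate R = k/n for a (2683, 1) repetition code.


Rate = k/n = 1/2683

1/2683


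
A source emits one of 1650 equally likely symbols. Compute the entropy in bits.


H = log2(n) = log2(1650) = 10.6883

10.6883 bits


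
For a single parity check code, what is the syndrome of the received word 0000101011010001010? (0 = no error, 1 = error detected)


Syndrome = XOR of all bits = 0 XOR 0 XOR 0 XOR 0 XOR 1 XOR 0 XOR 1 XOR 0 XOR 1 XOR 1 XOR 0 XOR 1 XOR 0 XOR 0 XOR 0 XOR 1 XOR 0 XOR 1 XOR 0 = 1

1


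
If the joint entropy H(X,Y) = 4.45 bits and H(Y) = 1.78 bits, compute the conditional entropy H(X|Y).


H(X|Y) = H(X,Y) - H(Y) = 4.45 - 1.78 = 2.67

2.67 bits


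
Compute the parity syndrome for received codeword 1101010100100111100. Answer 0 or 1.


Syndrome = XOR of all bits = 1 XOR 1 XOR 0 XOR 1 XOR 0 XOR 1 XOR 0 XOR 1 XOR 0 XOR 0 XOR 1 XOR 0 XOR 0 XOR 1 XOR 1 XOR 1 XOR 1 XOR 0 XOR 0 = 0

0


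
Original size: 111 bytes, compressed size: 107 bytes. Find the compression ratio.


Ratio = original / compressed = 111 / 107 = 1.0374

1.0374


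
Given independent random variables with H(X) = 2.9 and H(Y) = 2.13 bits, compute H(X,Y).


For independent variables, H(X,Y) = H(X) + H(Y) = 2.9 + 2.13 = 5.03

5.03 bits


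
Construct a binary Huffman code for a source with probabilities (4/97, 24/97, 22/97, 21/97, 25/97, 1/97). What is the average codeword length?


Huffman construction (repeatedly merge the two least-probable nodes; each merge adds 1 bit to every symbol beneath it): 1/97 + 4/97 = 5/97; 5/97 + 21/97 = 26/97; 22/97 + 24/97 = 46/97; 25/97 + 26/97 = 51/97; 46/97 + 51/97 = 1. Resulting codeword lengths (in the order the probabilities were given): (4, 2, 2, 3, 2, 4). L_avg = sum(p_i * l_i) = 4/97*4 + 24/97*2 + 22/97*2 + 21/97*3 + 25/97*2 + 1/97*4 = 225/97 = 2.3196

2.3196 bits


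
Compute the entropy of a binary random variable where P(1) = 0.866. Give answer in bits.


H = -p*log2(p) - (1-p)*log2(1-p). -0.866*log2(0.866) = 0.179748; -0.134*log2(0.134) = 0.388559. H = 0.179748 + 0.388559 = 0.5683

0.5683 bits


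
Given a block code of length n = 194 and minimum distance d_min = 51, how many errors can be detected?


Detection capability = d_min - 1 = 51 - 1 = 50

50 errors


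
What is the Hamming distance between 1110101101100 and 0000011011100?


Count differing positions: ^ ^ ^ . ^ ^ . ^ ^ . . . . = 7 differences

7


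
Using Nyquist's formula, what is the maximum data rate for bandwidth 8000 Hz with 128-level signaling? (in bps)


Rate = 2 * B * log2(M) = 2 * 8000 * 7.0 = 112000.0

112000.0 bps


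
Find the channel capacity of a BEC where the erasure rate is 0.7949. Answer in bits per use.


C = 1 - epsilon = 1 - 0.7949 = 0.2051

0.2051 bits


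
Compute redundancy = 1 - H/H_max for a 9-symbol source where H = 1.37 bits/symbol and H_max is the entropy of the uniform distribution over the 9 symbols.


H_max = log2(K) = log2(9) = 3.1699 bits/symbol. Redundancy = 1 - H/H_max = 1 - 1.37/3.1699 = 1 - 0.4322 = 0.5678

0.5678


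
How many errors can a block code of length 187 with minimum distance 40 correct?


Correction capability = floor((d-1)/2) = floor((40-1)/2) = 19

19 errors


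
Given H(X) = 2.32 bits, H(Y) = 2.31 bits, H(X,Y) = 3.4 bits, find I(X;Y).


I(X;Y) = H(X) + H(Y) - H(X,Y) = 2.32 + 2.31 - 3.4 = 1.23

1.23 bits


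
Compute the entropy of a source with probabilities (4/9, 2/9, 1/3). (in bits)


H = -sum(p_i * log2(p_i)). Terms: -(4/9)*log2(4/9) = 0.519967; -(2/9)*log2(2/9) = 0.482206; -(1/3)*log2(1/3) = 0.528321. H = 0.519967 + 0.482206 + 0.528321 = 1.5305

1.5305 bits


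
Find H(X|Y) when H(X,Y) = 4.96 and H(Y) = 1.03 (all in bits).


H(X|Y) = H(X,Y) - H(Y) = 4.96 - 1.03 = 3.93

3.93 bits


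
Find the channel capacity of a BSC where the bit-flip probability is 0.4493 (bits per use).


H(p) = -p*log2(p) - (1-p)*log2(1-p) = -0.4493*log2(0.4493) - 0.5507*log2(0.5507) = 0.518604 + 0.473966 = 0.9926. C = 1 - H(p) = 1 - 0.9926 = 0.0074

0.0074 bits


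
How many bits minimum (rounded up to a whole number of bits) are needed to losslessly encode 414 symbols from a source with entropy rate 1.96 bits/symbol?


Minimum bits >= n * H = 414 * 1.96 = 811.44, rounded up to a whole number of bits = 812

812 bits


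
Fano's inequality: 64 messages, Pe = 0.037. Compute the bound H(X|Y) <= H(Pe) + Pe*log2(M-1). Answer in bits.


H(Pe) = -Pe*log2(Pe) - (1-Pe)*log2(1-Pe) = -0.037*log2(0.037) - 0.963*log2(0.963) = 0.175984 + 0.052380 = 0.2284. Pe*log2(M-1) = 0.037*log2(63) = 0.221159. Bound = H(Pe) + Pe*log2(M-1) = 0.175984 + 0.052380 + 0.221159 = 0.4495

0.4495 bits


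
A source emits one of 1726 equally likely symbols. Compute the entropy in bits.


H = log2(n) = log2(1726) = 10.7532

10.7532 bits


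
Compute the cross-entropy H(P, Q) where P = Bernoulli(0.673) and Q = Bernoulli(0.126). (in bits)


H(P,Q) = -p*log2(q) - (1-p)*log2(1-q). -0.673*log2(0.126) = 2.011263; -0.327*log2(0.874) = 0.063534. H(P,Q) = 2.011263 + 0.063534 = 2.0748

2.0748 bits


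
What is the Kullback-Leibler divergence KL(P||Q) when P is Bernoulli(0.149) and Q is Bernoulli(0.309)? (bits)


KL = p*log2(p/q) + (1-p)*log2((1-p)/(1-q)) = 0.149*log2(0.149/0.309) + 0.851*log2(0.851/0.691) = 0.0989

0.0989 bits


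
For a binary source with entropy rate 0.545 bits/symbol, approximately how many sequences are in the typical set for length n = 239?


log2|A_typical| = nH = 239 * 0.545 = 130.255, so |A_typical| ~ 2^130.255 = 1.624e+39

1.624e+39


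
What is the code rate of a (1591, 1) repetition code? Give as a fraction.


Rate = k/n = 1/1591

1/1591


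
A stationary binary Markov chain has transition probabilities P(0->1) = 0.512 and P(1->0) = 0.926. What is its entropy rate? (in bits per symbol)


Stationary distribution: pi_0 = p10/(p01+p10) = 0.6439, pi_1 = 0.3561. Entropy rate H' = pi_0*H(p01) + pi_1*H(p10) = 0.6439*0.9996 + 0.3561*0.3807 = 0.7792

0.7792 bits/symbol


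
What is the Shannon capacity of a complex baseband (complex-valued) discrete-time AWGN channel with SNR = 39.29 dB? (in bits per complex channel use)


SNR_linear = 10^(39.29/10) = 8491.8048; C = log2(1 + SNR_linear) = log2(1 + 8491.8048) = 13.052

13.052 bits/channel use


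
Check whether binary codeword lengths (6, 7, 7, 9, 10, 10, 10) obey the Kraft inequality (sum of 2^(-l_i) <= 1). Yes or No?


Kraft sum = sum(2^(-l_i)) = 0.0361, need <= 1. Result: satisfied (a binary prefix-free code with these lengths exists)

Yes


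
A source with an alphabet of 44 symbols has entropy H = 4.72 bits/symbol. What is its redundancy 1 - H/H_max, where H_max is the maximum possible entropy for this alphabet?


H_max = log2(K) = log2(44) = 5.4594 bits/symbol. Redundancy = 1 - H/H_max = 1 - 4.72/5.4594 = 1 - 0.8646 = 0.1354

0.1354


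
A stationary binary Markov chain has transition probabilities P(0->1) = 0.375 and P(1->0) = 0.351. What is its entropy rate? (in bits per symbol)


Stationary distribution: pi_0 = p10/(p01+p10) = 0.4835, pi_1 = 0.5165. Entropy rate H' = pi_0*H(p01) + pi_1*H(p10) = 0.4835*0.9544 + 0.5165*0.935 = 0.9444

0.9444 bits/symbol


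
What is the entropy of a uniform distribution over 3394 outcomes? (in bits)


H = log2(n) = log2(3394) = 11.7288

11.7288 bits


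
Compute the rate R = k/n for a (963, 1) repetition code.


Rate = k/n = 1/963

1/963


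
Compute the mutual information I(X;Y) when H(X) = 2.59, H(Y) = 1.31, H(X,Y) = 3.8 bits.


I(X;Y) = H(X) + H(Y) - H(X,Y) = 2.59 + 1.31 - 3.8 = 0.1

0.1 bits


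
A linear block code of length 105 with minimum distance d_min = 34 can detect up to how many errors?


Detection capability = d_min - 1 = 34 - 1 = 33

33 errors


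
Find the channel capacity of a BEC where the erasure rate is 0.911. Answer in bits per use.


C = 1 - epsilon = 1 - 0.911 = 0.089

0.089 bits


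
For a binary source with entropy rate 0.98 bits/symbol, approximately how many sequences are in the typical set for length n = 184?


log2|A_typical| = nH = 184 * 0.98 = 180.32, so |A_typical| ~ 2^180.32 = 1.913e+54

1.913e+54


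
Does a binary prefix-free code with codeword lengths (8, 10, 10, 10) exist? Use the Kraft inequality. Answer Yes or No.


Kraft sum = sum(2^(-l_i)) = 0.0068, need <= 1. Result: satisfied (a binary prefix-free code with these lengths exists)

Yes


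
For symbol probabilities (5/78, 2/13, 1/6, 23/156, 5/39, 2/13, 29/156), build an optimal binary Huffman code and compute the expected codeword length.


Huffman construction (repeatedly merge the two least-probable nodes; each merge adds 1 bit to every symbol beneath it): 5/78 + 5/39 = 5/26; 23/156 + 2/13 = 47/156; 2/13 + 1/6 = 25/78; 29/156 + 5/26 = 59/156; 47/156 + 25/78 = 97/156; 59/156 + 97/156 = 1. Resulting codeword lengths (in the order the probabilities were given): (3, 3, 3, 3, 3, 3, 2). L_avg = sum(p_i * l_i) = 5/78*3 + 2/13*3 + 1/6*3 + 23/156*3 + 5/39*3 + 2/13*3 + 29/156*2 = 439/156 = 2.8141

2.8141 bits


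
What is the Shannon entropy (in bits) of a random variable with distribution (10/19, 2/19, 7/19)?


H = -sum(p_i * log2(p_i)). Terms: -(10/19)*log2(10/19) = 0.487368; -(2/19)*log2(2/19) = 0.341887; -(7/19)*log2(7/19) = 0.530737. H = 0.487368 + 0.341887 + 0.530737 = 1.36

1.36 bits


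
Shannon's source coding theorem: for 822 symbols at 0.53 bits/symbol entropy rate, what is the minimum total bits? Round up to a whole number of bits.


Minimum bits >= n * H = 822 * 0.53 = 435.66, rounded up to a whole number of bits = 436

436 bits


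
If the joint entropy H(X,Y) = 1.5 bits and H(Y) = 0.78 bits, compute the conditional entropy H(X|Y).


H(X|Y) = H(X,Y) - H(Y) = 1.5 - 0.78 = 0.72

0.72 bits


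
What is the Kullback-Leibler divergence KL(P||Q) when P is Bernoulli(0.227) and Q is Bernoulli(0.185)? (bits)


KL = p*log2(p/q) + (1-p)*log2((1-p)/(1-q)) = 0.227*log2(0.227/0.185) + 0.773*log2(0.773/0.815) = 0.008

0.008 bits


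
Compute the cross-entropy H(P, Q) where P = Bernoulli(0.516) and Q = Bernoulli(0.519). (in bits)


H(P,Q) = -p*log2(q) - (1-p)*log2(1-q). -0.516*log2(0.519) = 0.488236; -0.484*log2(0.481) = 0.511051. H(P,Q) = 0.488236 + 0.511051 = 0.9993

0.9993 bits


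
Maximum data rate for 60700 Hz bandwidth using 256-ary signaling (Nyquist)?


Rate = 2 * B * log2(M) = 2 * 60700 * 8.0 = 971200.0

971200.0 bps


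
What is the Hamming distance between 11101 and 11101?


Count differing positions: . . . . . = 0 differences

0


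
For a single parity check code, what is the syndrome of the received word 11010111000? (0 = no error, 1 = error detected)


Syndrome = XOR of all bits = 1 XOR 1 XOR 0 XOR 1 XOR 0 XOR 1 XOR 1 XOR 1 XOR 0 XOR 0 XOR 0 = 0

0


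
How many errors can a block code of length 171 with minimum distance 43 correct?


Correction capability = floor((d-1)/2) = floor((43-1)/2) = 21

21 errors


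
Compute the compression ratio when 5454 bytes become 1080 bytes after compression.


Ratio = original / compressed = 5454 / 1080 = 5.05

5.05


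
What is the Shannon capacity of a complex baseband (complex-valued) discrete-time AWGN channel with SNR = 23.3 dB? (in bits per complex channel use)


SNR_linear = 10^(23.3/10) = 213.7962; C = log2(1 + SNR_linear) = log2(1 + 213.7962) = 7.7468

7.7468 bits/channel use


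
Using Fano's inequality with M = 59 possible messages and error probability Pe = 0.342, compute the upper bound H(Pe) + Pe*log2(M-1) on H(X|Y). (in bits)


H(Pe) = -Pe*log2(Pe) - (1-Pe)*log2(1-Pe) = -0.342*log2(0.342) - 0.658*log2(0.658) = 0.529393 + 0.397327 = 0.9267. Pe*log2(M-1) = 0.342*log2(58) = 2.003430. Bound = H(Pe) + Pe*log2(M-1) = 0.529393 + 0.397327 + 2.003430 = 2.9301

2.9301 bits


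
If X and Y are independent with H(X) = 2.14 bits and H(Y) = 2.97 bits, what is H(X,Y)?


For independent variables, H(X,Y) = H(X) + H(Y) = 2.14 + 2.97 = 5.11

5.11 bits


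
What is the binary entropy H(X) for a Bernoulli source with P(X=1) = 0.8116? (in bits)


H = -p*log2(p) - (1-p)*log2(1-p). -0.8116*log2(0.8116) = 0.244421; -0.1884*log2(0.1884) = 0.453692. H = 0.244421 + 0.453692 = 0.6981

0.6981 bits


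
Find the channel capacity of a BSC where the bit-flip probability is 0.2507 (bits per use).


H(p) = -p*log2(p) - (1-p)*log2(1-p) = -0.2507*log2(0.2507) - 0.7493*log2(0.7493) = 0.500389 + 0.311997 = 0.8124. C = 1 - H(p) = 1 - 0.8124 = 0.1876

0.1876 bits


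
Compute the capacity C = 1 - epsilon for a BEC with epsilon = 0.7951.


C = 1 - epsilon = 1 - 0.7951 = 0.2049

0.2049 bits


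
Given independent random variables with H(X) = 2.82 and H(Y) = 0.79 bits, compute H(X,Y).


For independent variables, H(X,Y) = H(X) + H(Y) = 2.82 + 0.79 = 3.61

3.61 bits


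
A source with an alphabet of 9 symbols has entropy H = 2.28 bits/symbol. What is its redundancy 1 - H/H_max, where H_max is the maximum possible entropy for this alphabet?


H_max = log2(K) = log2(9) = 3.1699 bits/symbol. Redundancy = 1 - H/H_max = 1 - 2.28/3.1699 = 1 - 0.7193 = 0.2807

0.2807


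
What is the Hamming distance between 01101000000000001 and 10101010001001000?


Count differing positions: ^ ^ . . . . ^ . . . ^ . . ^ . . ^ = 6 differences

6


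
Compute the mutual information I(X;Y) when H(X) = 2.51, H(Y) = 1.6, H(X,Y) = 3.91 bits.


I(X;Y) = H(X) + H(Y) - H(X,Y) = 2.51 + 1.6 - 3.91 = 0.2

0.2 bits


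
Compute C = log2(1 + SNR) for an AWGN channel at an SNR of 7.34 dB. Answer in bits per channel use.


SNR_linear = 10^(7.34/10) = 5.42; C = log2(1 + SNR_linear) = log2(1 + 5.42) = 2.6826

2.6826 bits/channel use


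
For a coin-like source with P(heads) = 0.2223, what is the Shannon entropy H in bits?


H = -p*log2(p) - (1-p)*log2(1-p). -0.2223*log2(0.2223) = 0.482262; -0.7777*log2(0.7777) = 0.282083. H = 0.482262 + 0.282083 = 0.7643

0.7643 bits


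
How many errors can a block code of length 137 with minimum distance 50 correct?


Correction capability = floor((d-1)/2) = floor((50-1)/2) = 24

24 errors


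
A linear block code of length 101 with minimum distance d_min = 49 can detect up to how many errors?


Detection capability = d_min - 1 = 49 - 1 = 48

48 errors


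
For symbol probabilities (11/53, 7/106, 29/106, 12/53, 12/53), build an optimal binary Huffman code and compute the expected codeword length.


Huffman construction (repeatedly merge the two least-probable nodes; each merge adds 1 bit to every symbol beneath it): 7/106 + 11/53 = 29/106; 12/53 + 12/53 = 24/53; 29/106 + 29/106 = 29/53; 24/53 + 29/53 = 1. Resulting codeword lengths (in the order the probabilities were given): (3, 3, 2, 2, 2). L_avg = sum(p_i * l_i) = 11/53*3 + 7/106*3 + 29/106*2 + 12/53*2 + 12/53*2 = 241/106 = 2.2736

2.2736 bits


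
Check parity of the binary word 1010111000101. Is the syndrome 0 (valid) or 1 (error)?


Syndrome = XOR of all bits = 1 XOR 0 XOR 1 XOR 0 XOR 1 XOR 1 XOR 1 XOR 0 XOR 0 XOR 0 XOR 1 XOR 0 XOR 1 = 1

1


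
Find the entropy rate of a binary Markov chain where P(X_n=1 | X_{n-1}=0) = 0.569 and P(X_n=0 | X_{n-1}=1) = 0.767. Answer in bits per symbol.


Stationary distribution: pi_0 = p10/(p01+p10) = 0.5741, pi_1 = 0.4259. Entropy rate H' = pi_0*H(p01) + pi_1*H(p10) = 0.5741*0.9862 + 0.4259*0.7832 = 0.8998

0.8998 bits/symbol


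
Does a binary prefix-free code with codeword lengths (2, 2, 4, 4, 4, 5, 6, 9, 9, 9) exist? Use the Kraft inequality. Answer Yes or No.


Kraft sum = sum(2^(-l_i)) = 0.7402, need <= 1. Result: satisfied (a binary prefix-free code with these lengths exists)

Yes


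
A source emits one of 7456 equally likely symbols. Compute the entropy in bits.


H = log2(n) = log2(7456) = 12.8642

12.8642 bits


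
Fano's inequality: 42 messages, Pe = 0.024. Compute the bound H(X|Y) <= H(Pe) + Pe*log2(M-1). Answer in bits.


H(Pe) = -Pe*log2(Pe) - (1-Pe)*log2(1-Pe) = -0.024*log2(0.024) - 0.976*log2(0.976) = 0.129140 + 0.034206 = 0.1633. Pe*log2(M-1) = 0.024*log2(41) = 0.128581. Bound = H(Pe) + Pe*log2(M-1) = 0.129140 + 0.034206 + 0.128581 = 0.2919

0.2919 bits


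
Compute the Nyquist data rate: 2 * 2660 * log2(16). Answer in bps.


Rate = 2 * B * log2(M) = 2 * 2660 * 4.0 = 21280.0

21280.0 bps


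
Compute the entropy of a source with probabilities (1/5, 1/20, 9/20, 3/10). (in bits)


H = -sum(p_i * log2(p_i)). Terms: -(1/5)*log2(1/5) = 0.464386; -(1/20)*log2(1/20) = 0.216096; -(9/20)*log2(9/20) = 0.518401; -(3/10)*log2(3/10) = 0.521090. H = 0.464386 + 0.216096 + 0.518401 + 0.521090 = 1.72

1.72 bits


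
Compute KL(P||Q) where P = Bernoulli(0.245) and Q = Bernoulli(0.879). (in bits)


KL = p*log2(p/q) + (1-p)*log2((1-p)/(1-q)) = 0.245*log2(0.245/0.879) + 0.755*log2(0.755/0.121) = 1.5428

1.5428 bits


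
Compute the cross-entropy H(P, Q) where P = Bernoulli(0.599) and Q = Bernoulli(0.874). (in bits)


H(P,Q) = -p*log2(q) - (1-p)*log2(1-q). -0.599*log2(0.874) = 0.116383; -0.401*log2(0.126) = 1.198390. H(P,Q) = 0.116383 + 1.198390 = 1.3148

1.3148 bits


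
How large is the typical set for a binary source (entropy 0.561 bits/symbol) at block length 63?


log2|A_typical| = nH = 63 * 0.561 = 35.343, so |A_typical| ~ 2^35.343 = 4.358e+10

4.358e+10


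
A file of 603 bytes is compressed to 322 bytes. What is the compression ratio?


Ratio = original / compressed = 603 / 322 = 1.8727

1.8727


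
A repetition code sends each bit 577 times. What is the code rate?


Rate = k/n = 1/577

1/577
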